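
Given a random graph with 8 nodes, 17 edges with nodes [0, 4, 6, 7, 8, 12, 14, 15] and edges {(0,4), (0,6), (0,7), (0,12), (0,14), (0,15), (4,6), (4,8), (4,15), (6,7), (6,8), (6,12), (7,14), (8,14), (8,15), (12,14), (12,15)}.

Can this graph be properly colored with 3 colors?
A valid 3-coloring: color 1: [0, 8]; color 2: [6, 14, 15]; color 3: [4, 7, 12].
(χ(G) = 3 ≤ 3.)

Yes, G is 3-colorable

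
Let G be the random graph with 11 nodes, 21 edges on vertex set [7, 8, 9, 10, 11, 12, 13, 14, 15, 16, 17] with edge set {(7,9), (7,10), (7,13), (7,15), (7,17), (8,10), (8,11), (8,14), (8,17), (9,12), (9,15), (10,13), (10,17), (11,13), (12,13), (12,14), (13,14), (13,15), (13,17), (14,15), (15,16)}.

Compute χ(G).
Clique number ω(G) = 4 (lower bound: χ ≥ ω).
The clique on [7, 10, 13, 17] has size 4, forcing χ ≥ 4, and the coloring below uses 4 colors, so χ(G) = 4.
A valid 4-coloring: color 1: [8, 9, 13, 16]; color 2: [10, 11, 12, 15]; color 3: [7, 14]; color 4: [17].

χ(G) = 4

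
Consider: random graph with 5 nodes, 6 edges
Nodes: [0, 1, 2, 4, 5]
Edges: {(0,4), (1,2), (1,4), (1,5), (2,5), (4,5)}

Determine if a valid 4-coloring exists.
A valid 4-coloring: color 1: [0, 5]; color 2: [2, 4]; color 3: [1].
(χ(G) = 3 ≤ 4.)

Yes, G is 4-colorable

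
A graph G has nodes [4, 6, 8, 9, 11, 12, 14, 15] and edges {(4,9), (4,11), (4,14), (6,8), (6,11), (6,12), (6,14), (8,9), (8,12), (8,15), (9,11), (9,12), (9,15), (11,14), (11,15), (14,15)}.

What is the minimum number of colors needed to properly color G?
Clique number ω(G) = 3 (lower bound: χ ≥ ω).
Suppose a proper 3-coloring c exists. The clique [4, 9, 11] takes 3 distinct colors; by symmetry let c(4) = 1, c(9) = 2, c(11) = 3.
- Vertex 14: neighbors [4, 11] already have colors [1, 3] ⇒ c(14) = 2.
- Vertex 6: neighbors [14, 11] already have colors [2, 3] ⇒ c(6) = 1.
- Vertex 8: neighbors [6, 9] already have colors [1, 2] ⇒ c(8) = 3.
- Vertex 12: neighbors [6, 9, 8] already have colors [1, 2, 3] — all 3 colors blocked. Contradiction.
The forced assignments end in a contradiction, so G has no proper 3-coloring (χ ≥ 4).
The coloring below uses 4 colors, so χ(G) = 4.
A valid 4-coloring: color 1: [9, 14]; color 2: [8, 11]; color 3: [4, 12, 15]; color 4: [6].

χ(G) = 4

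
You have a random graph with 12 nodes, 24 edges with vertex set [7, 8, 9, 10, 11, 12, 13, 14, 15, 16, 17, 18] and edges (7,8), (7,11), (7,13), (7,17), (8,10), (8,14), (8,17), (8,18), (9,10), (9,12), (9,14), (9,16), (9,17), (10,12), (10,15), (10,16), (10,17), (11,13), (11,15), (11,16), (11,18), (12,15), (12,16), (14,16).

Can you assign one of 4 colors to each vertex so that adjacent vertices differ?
A valid 4-coloring: color 1: [7, 10, 14, 18]; color 2: [13, 15, 16, 17]; color 3: [8, 9, 11]; color 4: [12].
(χ(G) = 4 ≤ 4.)

Yes, G is 4-colorable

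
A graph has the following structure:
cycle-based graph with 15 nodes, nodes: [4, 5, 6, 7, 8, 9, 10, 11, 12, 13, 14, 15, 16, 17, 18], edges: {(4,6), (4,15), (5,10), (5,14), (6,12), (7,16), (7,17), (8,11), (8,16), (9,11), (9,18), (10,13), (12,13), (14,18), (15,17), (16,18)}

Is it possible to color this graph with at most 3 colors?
A valid 3-coloring: color 1: [4, 10, 11, 12, 14, 16, 17]; color 2: [5, 6, 7, 8, 13, 15, 18]; color 3: [9].
(χ(G) = 3 ≤ 3.)

Yes, G is 3-colorable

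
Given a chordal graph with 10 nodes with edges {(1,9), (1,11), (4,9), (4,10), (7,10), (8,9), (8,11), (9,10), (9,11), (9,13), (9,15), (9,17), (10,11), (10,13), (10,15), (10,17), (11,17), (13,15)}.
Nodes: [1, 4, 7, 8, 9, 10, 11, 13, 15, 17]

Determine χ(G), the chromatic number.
Clique number ω(G) = 4 (lower bound: χ ≥ ω).
The clique on [9, 10, 11, 17] has size 4, forcing χ ≥ 4, and the coloring below uses 4 colors, so χ(G) = 4.
A valid 4-coloring: color 1: [7, 9]; color 2: [1, 8, 10]; color 3: [4, 11, 13]; color 4: [15, 17].

χ(G) = 4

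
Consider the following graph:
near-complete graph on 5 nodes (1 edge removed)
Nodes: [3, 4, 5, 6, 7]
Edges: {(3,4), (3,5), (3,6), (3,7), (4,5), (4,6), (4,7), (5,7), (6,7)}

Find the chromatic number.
Clique number ω(G) = 4 (lower bound: χ ≥ ω).
The clique on [3, 4, 5, 7] has size 4, forcing χ ≥ 4, and the coloring below uses 4 colors, so χ(G) = 4.
A valid 4-coloring: color 1: [7]; color 2: [4]; color 3: [3]; color 4: [5, 6].

χ(G) = 4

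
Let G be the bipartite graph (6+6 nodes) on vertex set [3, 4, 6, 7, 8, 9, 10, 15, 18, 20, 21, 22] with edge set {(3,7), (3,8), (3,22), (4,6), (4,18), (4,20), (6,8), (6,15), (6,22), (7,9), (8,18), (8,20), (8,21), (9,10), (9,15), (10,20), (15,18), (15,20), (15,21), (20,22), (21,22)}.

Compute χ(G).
Clique number ω(G) = 2 (lower bound: χ ≥ ω).
The graph is bipartite (no odd cycle), so 2 colors suffice: χ(G) = 2.
A valid 2-coloring: color 1: [4, 7, 8, 10, 15, 22]; color 2: [3, 6, 9, 18, 20, 21].

χ(G) = 2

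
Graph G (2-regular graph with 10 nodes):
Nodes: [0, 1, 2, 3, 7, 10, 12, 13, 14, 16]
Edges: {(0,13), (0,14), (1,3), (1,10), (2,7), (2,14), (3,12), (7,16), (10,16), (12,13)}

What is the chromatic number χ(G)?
χ(G) = 2

Clique number ω(G) = 2 (lower bound: χ ≥ ω).
The graph is bipartite (no odd cycle), so 2 colors suffice: χ(G) = 2.
A valid 2-coloring: color 1: [3, 7, 10, 13, 14]; color 2: [0, 1, 2, 12, 16].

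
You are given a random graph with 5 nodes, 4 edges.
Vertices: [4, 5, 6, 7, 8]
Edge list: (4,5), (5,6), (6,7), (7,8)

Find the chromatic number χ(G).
χ(G) = 2

Clique number ω(G) = 2 (lower bound: χ ≥ ω).
The graph is bipartite (no odd cycle), so 2 colors suffice: χ(G) = 2.
A valid 2-coloring: color 1: [5, 7]; color 2: [4, 6, 8].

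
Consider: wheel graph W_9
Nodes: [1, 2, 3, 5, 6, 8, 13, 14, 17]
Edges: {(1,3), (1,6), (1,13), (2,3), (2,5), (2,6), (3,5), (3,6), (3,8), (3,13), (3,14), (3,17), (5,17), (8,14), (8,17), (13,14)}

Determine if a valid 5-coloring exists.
A valid 5-coloring: color 1: [3]; color 2: [1, 2, 14, 17]; color 3: [5, 6, 8, 13].
(χ(G) = 3 ≤ 5.)

Yes, G is 5-colorable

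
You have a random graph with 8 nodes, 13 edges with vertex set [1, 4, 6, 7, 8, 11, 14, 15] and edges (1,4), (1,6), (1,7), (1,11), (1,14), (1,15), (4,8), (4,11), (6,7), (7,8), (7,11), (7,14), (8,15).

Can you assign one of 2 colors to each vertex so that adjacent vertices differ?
No, G is not 2-colorable

The clique on vertices [1, 4, 11] has size 3 > 2, so it alone needs 3 colors.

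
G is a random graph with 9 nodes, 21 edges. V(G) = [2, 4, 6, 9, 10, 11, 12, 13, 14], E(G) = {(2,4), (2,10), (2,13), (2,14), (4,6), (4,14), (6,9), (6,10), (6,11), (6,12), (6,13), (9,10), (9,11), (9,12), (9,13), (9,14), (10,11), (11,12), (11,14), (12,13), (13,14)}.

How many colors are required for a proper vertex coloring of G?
χ(G) = 4

Clique number ω(G) = 4 (lower bound: χ ≥ ω).
The clique on [6, 9, 10, 11] has size 4, forcing χ ≥ 4, and the coloring below uses 4 colors, so χ(G) = 4.
A valid 4-coloring: color 1: [6, 14]; color 2: [2, 9]; color 3: [4, 11, 13]; color 4: [10, 12].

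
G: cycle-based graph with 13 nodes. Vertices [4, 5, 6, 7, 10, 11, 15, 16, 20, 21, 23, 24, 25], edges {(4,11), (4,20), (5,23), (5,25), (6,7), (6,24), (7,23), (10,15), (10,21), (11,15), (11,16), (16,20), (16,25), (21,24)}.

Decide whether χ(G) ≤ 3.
A valid 3-coloring: color 1: [4, 5, 6, 15, 16, 21]; color 2: [7, 10, 11, 20, 24, 25]; color 3: [23].
(χ(G) = 3 ≤ 3.)

Yes, G is 3-colorable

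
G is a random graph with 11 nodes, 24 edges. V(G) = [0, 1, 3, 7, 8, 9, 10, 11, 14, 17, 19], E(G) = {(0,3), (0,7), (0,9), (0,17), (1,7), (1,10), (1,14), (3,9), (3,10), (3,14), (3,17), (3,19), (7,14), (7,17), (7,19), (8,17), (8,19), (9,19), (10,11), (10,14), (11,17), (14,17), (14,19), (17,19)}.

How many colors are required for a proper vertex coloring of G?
χ(G) = 4

Clique number ω(G) = 4 (lower bound: χ ≥ ω).
The clique on [3, 14, 17, 19] has size 4, forcing χ ≥ 4, and the coloring below uses 4 colors, so χ(G) = 4.
A valid 4-coloring: color 1: [9, 10, 17]; color 2: [0, 1, 11, 19]; color 3: [8, 14]; color 4: [3, 7].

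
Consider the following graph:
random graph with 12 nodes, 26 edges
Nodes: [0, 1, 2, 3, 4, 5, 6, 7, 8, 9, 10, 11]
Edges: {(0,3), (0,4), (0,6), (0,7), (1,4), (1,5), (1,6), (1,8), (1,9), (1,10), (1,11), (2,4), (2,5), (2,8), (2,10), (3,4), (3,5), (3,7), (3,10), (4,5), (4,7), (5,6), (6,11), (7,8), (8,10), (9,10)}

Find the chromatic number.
Clique number ω(G) = 4 (lower bound: χ ≥ ω).
The clique on [0, 3, 4, 7] has size 4, forcing χ ≥ 4, and the coloring below uses 4 colors, so χ(G) = 4.
A valid 4-coloring: color 1: [1, 2, 3]; color 2: [4, 6, 8, 9]; color 3: [0, 5, 10, 11]; color 4: [7].

χ(G) = 4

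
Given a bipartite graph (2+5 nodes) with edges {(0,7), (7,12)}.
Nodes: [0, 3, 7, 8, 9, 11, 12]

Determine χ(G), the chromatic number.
Clique number ω(G) = 2 (lower bound: χ ≥ ω).
The graph is bipartite (no odd cycle), so 2 colors suffice: χ(G) = 2.
A valid 2-coloring: color 1: [3, 7, 8, 9, 11]; color 2: [0, 12].

χ(G) = 2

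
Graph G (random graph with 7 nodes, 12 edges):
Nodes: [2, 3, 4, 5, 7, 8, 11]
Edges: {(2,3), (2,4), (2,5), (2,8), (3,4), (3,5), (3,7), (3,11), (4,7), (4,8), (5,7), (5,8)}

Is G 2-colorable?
The clique on vertices [2, 4, 8] has size 3 > 2, so it alone needs 3 colors.

No, G is not 2-colorable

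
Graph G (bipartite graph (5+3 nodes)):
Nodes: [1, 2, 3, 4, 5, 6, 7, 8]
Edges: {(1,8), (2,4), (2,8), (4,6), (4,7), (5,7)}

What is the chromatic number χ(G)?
χ(G) = 2

Clique number ω(G) = 2 (lower bound: χ ≥ ω).
The graph is bipartite (no odd cycle), so 2 colors suffice: χ(G) = 2.
A valid 2-coloring: color 1: [3, 4, 5, 8]; color 2: [1, 2, 6, 7].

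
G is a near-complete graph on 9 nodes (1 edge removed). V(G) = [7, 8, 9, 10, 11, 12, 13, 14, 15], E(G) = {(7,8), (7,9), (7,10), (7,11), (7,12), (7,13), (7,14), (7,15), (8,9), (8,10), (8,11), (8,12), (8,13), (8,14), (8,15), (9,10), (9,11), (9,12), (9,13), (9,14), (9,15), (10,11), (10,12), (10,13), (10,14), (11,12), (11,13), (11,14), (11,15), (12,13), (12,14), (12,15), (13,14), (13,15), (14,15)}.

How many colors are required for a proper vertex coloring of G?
χ(G) = 8

Clique number ω(G) = 8 (lower bound: χ ≥ ω).
The clique on [7, 8, 9, 10, 11, 12, 13, 14] has size 8, forcing χ ≥ 8, and the coloring below uses 8 colors, so χ(G) = 8.
A valid 8-coloring: color 1: [9]; color 2: [8]; color 3: [11]; color 4: [7]; color 5: [12]; color 6: [13]; color 7: [14]; color 8: [10, 15].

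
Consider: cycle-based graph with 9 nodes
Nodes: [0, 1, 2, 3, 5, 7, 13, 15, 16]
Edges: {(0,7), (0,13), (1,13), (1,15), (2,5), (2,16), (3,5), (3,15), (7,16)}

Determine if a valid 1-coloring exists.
No, G is not 1-colorable

Edge (0,13) forces its endpoints to differ, so 1 color is not enough.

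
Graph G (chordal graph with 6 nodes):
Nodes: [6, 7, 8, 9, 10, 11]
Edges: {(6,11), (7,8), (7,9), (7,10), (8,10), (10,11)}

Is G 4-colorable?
Yes, G is 4-colorable

A valid 4-coloring: color 1: [7, 11]; color 2: [6, 9, 10]; color 3: [8].
(χ(G) = 3 ≤ 4.)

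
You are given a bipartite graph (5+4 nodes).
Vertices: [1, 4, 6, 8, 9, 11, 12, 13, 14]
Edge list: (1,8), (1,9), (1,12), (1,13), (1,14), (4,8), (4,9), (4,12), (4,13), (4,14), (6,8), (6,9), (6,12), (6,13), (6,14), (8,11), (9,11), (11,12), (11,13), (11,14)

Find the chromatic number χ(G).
χ(G) = 2

Clique number ω(G) = 2 (lower bound: χ ≥ ω).
The graph is bipartite (no odd cycle), so 2 colors suffice: χ(G) = 2.
A valid 2-coloring: color 1: [1, 4, 6, 11]; color 2: [8, 9, 12, 13, 14].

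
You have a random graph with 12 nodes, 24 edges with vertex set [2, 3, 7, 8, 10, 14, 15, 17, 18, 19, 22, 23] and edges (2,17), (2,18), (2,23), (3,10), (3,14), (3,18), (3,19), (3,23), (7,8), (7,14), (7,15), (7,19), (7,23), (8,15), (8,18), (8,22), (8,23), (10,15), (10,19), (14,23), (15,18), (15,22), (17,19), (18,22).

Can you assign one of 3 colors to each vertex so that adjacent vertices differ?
The clique on vertices [8, 15, 18, 22] has size 4 > 3, so it alone needs 4 colors.

No, G is not 3-colorable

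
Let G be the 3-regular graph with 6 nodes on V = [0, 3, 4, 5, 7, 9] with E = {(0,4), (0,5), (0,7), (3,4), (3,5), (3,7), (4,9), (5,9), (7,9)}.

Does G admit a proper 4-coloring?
Yes, G is 4-colorable

A valid 4-coloring: color 1: [4, 5, 7]; color 2: [0, 3, 9].
(χ(G) = 2 ≤ 4.)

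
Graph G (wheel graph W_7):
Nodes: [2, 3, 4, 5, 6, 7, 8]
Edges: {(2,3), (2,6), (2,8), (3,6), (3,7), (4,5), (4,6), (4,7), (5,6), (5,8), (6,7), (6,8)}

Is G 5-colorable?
A valid 5-coloring: color 1: [6]; color 2: [3, 4, 8]; color 3: [2, 5, 7].
(χ(G) = 3 ≤ 5.)

Yes, G is 5-colorable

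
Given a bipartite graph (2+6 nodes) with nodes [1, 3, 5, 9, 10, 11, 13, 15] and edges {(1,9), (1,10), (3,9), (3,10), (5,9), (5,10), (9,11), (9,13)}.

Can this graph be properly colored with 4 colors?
Yes, G is 4-colorable

A valid 4-coloring: color 1: [9, 10, 15]; color 2: [1, 3, 5, 11, 13].
(χ(G) = 2 ≤ 4.)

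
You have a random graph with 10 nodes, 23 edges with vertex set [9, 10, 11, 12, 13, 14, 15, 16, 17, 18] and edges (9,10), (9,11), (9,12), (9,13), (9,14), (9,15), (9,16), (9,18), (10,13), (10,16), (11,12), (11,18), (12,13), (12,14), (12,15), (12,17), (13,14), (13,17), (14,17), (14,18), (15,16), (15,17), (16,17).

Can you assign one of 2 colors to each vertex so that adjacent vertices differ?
No, G is not 2-colorable

The clique on vertices [9, 12, 13, 14] has size 4 > 2, so it alone needs 4 colors.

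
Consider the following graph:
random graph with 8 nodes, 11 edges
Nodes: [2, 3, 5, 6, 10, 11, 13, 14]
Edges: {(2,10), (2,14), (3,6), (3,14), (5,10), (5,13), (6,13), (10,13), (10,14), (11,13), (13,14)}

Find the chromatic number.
Clique number ω(G) = 3 (lower bound: χ ≥ ω).
The clique on [2, 10, 14] has size 3, forcing χ ≥ 3, and the coloring below uses 3 colors, so χ(G) = 3.
A valid 3-coloring: color 1: [2, 3, 13]; color 2: [5, 6, 11, 14]; color 3: [10].

χ(G) = 3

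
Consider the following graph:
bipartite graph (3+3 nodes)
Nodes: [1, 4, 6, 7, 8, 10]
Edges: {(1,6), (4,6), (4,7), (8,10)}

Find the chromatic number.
χ(G) = 2

Clique number ω(G) = 2 (lower bound: χ ≥ ω).
The graph is bipartite (no odd cycle), so 2 colors suffice: χ(G) = 2.
A valid 2-coloring: color 1: [6, 7, 8]; color 2: [1, 4, 10].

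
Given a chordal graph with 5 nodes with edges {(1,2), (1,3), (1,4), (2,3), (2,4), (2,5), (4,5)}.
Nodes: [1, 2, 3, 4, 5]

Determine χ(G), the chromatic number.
χ(G) = 3

Clique number ω(G) = 3 (lower bound: χ ≥ ω).
The clique on [1, 2, 3] has size 3, forcing χ ≥ 3, and the coloring below uses 3 colors, so χ(G) = 3.
A valid 3-coloring: color 1: [2]; color 2: [3, 4]; color 3: [1, 5].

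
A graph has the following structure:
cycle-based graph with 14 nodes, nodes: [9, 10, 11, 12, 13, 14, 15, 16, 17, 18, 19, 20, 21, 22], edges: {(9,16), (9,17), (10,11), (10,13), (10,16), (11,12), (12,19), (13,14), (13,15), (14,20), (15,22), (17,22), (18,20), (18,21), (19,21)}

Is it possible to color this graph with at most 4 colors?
Yes, G is 4-colorable

A valid 4-coloring: color 1: [9, 10, 12, 15, 20, 21]; color 2: [11, 13, 16, 17, 18, 19]; color 3: [14, 22].
(χ(G) = 3 ≤ 4.)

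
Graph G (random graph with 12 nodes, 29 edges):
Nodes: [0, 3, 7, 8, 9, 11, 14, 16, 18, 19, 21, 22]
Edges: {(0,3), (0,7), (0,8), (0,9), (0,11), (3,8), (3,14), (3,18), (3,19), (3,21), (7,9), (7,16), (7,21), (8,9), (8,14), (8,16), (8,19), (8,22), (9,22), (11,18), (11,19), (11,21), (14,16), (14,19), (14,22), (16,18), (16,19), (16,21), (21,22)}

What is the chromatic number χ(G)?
χ(G) = 4

Clique number ω(G) = 4 (lower bound: χ ≥ ω).
The clique on [8, 14, 16, 19] has size 4, forcing χ ≥ 4, and the coloring below uses 4 colors, so χ(G) = 4.
A valid 4-coloring: color 1: [8, 18, 21]; color 2: [3, 9, 11, 16]; color 3: [0, 14]; color 4: [7, 19, 22].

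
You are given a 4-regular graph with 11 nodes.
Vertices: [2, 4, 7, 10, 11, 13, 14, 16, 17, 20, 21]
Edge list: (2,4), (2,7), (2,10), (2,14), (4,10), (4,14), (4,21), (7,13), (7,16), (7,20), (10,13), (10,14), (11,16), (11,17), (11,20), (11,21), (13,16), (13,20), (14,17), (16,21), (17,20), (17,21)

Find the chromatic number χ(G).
Clique number ω(G) = 4 (lower bound: χ ≥ ω).
The clique on [2, 4, 10, 14] has size 4, forcing χ ≥ 4, and the coloring below uses 4 colors, so χ(G) = 4.
A valid 4-coloring: color 1: [4, 13, 17]; color 2: [2, 16, 20]; color 3: [7, 10, 11]; color 4: [14, 21].

χ(G) = 4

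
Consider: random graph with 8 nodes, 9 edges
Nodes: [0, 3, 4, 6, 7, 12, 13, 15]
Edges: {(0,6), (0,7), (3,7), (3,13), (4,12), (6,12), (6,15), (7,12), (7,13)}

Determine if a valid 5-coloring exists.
A valid 5-coloring: color 1: [4, 6, 7]; color 2: [0, 12, 13, 15]; color 3: [3].
(χ(G) = 3 ≤ 5.)

Yes, G is 5-colorable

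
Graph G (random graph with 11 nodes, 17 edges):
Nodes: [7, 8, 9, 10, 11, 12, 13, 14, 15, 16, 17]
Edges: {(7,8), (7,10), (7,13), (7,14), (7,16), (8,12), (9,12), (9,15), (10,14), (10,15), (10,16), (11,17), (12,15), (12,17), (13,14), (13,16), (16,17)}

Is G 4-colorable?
Yes, G is 4-colorable

A valid 4-coloring: color 1: [7, 15, 17]; color 2: [11, 12, 14, 16]; color 3: [8, 9, 10, 13].
(χ(G) = 3 ≤ 4.)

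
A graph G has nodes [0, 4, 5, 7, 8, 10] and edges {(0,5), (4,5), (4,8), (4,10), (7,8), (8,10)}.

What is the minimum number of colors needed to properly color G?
χ(G) = 3

Clique number ω(G) = 3 (lower bound: χ ≥ ω).
The clique on [4, 8, 10] has size 3, forcing χ ≥ 3, and the coloring below uses 3 colors, so χ(G) = 3.
A valid 3-coloring: color 1: [0, 4, 7]; color 2: [5, 8]; color 3: [10].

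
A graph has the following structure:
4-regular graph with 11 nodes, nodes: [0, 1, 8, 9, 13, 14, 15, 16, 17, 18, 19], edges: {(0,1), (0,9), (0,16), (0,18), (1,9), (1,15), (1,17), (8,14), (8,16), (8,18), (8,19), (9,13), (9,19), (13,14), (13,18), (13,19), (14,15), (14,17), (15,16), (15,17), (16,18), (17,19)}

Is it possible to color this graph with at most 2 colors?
No, G is not 2-colorable

The clique on vertices [0, 16, 18] has size 3 > 2, so it alone needs 3 colors.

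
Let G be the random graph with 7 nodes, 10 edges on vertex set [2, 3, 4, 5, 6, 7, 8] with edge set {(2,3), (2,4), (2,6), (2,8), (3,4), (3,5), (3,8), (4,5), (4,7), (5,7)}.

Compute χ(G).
χ(G) = 3

Clique number ω(G) = 3 (lower bound: χ ≥ ω).
The clique on [2, 3, 8] has size 3, forcing χ ≥ 3, and the coloring below uses 3 colors, so χ(G) = 3.
A valid 3-coloring: color 1: [4, 6, 8]; color 2: [2, 5]; color 3: [3, 7].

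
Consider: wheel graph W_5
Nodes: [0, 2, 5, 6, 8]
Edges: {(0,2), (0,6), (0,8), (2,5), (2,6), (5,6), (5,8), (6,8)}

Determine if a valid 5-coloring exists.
A valid 5-coloring: color 1: [6]; color 2: [0, 5]; color 3: [2, 8].
(χ(G) = 3 ≤ 5.)

Yes, G is 5-colorable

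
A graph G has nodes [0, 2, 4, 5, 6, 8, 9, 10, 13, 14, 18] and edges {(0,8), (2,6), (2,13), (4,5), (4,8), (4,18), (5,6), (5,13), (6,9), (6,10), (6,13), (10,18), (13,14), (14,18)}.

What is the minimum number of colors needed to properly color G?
Clique number ω(G) = 3 (lower bound: χ ≥ ω).
The clique on [2, 6, 13] has size 3, forcing χ ≥ 3, and the coloring below uses 3 colors, so χ(G) = 3.
A valid 3-coloring: color 1: [0, 4, 6, 14]; color 2: [8, 9, 13, 18]; color 3: [2, 5, 10].

χ(G) = 3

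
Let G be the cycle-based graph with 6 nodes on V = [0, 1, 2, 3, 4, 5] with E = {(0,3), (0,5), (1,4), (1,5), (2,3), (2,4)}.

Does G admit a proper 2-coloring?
Yes, G is 2-colorable

A valid 2-coloring: color 1: [3, 4, 5]; color 2: [0, 1, 2].
(χ(G) = 2 ≤ 2.)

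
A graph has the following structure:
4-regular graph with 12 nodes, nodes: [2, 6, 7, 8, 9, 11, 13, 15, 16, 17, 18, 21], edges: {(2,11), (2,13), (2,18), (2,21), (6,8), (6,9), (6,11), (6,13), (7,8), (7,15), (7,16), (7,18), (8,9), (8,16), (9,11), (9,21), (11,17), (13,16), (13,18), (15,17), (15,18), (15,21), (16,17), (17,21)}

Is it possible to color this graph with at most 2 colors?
No, G is not 2-colorable

The clique on vertices [2, 13, 18] has size 3 > 2, so it alone needs 3 colors.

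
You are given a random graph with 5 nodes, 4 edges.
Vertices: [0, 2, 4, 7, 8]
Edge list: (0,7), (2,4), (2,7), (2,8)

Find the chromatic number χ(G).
χ(G) = 2

Clique number ω(G) = 2 (lower bound: χ ≥ ω).
The graph is bipartite (no odd cycle), so 2 colors suffice: χ(G) = 2.
A valid 2-coloring: color 1: [0, 2]; color 2: [4, 7, 8].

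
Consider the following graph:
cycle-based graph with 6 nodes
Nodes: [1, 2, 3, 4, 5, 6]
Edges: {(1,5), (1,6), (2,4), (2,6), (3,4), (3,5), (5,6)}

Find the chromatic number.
χ(G) = 3

Clique number ω(G) = 3 (lower bound: χ ≥ ω).
The clique on [1, 5, 6] has size 3, forcing χ ≥ 3, and the coloring below uses 3 colors, so χ(G) = 3.
A valid 3-coloring: color 1: [4, 5]; color 2: [3, 6]; color 3: [1, 2].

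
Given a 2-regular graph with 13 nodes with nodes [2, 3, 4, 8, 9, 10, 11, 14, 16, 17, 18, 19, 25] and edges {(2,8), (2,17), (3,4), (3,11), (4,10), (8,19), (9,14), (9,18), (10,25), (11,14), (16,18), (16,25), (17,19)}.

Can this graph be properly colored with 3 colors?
A valid 3-coloring: color 1: [3, 8, 10, 14, 17, 18]; color 2: [2, 4, 9, 11, 19, 25]; color 3: [16].
(χ(G) = 3 ≤ 3.)

Yes, G is 3-colorable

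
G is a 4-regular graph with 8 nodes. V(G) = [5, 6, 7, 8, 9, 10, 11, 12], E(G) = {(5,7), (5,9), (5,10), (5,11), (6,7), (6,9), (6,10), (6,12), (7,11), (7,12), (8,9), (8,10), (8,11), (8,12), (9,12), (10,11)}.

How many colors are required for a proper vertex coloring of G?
Clique number ω(G) = 3 (lower bound: χ ≥ ω).
The clique on [8, 9, 12] has size 3, forcing χ ≥ 3, and the coloring below uses 3 colors, so χ(G) = 3.
A valid 3-coloring: color 1: [7, 9, 10]; color 2: [5, 6, 8]; color 3: [11, 12].

χ(G) = 3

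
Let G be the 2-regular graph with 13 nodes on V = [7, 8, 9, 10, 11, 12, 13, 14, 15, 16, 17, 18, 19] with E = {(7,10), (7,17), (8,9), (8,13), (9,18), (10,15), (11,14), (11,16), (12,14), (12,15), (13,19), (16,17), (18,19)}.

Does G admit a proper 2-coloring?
Odd cycle [13, 19, 18, 9, 8] needs 3 colors (χ ≥ 3).
Hence χ(G) ≥ 3 > 2, so no proper 2-coloring exists.

No, G is not 2-colorable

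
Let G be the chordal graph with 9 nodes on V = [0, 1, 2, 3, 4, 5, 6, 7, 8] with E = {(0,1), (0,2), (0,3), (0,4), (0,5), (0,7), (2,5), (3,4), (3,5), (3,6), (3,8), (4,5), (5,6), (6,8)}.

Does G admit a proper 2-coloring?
No, G is not 2-colorable

The clique on vertices [0, 3, 4, 5] has size 4 > 2, so it alone needs 4 colors.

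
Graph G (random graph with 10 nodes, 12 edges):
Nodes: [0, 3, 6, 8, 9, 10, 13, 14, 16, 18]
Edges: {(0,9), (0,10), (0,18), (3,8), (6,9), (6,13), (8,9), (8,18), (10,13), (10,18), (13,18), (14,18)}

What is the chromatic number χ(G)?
χ(G) = 3

Clique number ω(G) = 3 (lower bound: χ ≥ ω).
The clique on [0, 10, 18] has size 3, forcing χ ≥ 3, and the coloring below uses 3 colors, so χ(G) = 3.
A valid 3-coloring: color 1: [3, 9, 16, 18]; color 2: [0, 8, 13, 14]; color 3: [6, 10].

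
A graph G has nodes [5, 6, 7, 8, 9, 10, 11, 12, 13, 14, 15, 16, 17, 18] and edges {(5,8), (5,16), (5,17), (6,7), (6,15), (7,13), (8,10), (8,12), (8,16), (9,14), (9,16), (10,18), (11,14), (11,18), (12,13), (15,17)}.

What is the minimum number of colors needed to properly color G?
Clique number ω(G) = 3 (lower bound: χ ≥ ω).
The clique on [5, 8, 16] has size 3, forcing χ ≥ 3, and the coloring below uses 3 colors, so χ(G) = 3.
A valid 3-coloring: color 1: [6, 8, 9, 11, 13, 17]; color 2: [7, 12, 14, 15, 16, 18]; color 3: [5, 10].

χ(G) = 3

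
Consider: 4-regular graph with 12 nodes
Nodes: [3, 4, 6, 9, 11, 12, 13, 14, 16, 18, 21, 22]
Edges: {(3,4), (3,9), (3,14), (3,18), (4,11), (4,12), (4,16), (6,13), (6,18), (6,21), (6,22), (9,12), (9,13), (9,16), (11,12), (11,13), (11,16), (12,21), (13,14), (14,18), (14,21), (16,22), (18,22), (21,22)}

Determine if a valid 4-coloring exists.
A valid 4-coloring: color 1: [4, 9, 18, 21]; color 2: [3, 12, 13, 22]; color 3: [6, 14, 16]; color 4: [11].
(χ(G) = 3 ≤ 4.)

Yes, G is 4-colorable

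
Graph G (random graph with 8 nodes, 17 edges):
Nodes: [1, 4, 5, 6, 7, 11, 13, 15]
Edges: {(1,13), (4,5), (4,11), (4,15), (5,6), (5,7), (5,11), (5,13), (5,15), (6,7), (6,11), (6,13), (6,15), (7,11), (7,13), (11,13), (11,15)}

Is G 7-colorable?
A valid 7-coloring: color 1: [1, 5]; color 2: [11]; color 3: [4, 6]; color 4: [13, 15]; color 5: [7].
(χ(G) = 5 ≤ 7.)

Yes, G is 7-colorable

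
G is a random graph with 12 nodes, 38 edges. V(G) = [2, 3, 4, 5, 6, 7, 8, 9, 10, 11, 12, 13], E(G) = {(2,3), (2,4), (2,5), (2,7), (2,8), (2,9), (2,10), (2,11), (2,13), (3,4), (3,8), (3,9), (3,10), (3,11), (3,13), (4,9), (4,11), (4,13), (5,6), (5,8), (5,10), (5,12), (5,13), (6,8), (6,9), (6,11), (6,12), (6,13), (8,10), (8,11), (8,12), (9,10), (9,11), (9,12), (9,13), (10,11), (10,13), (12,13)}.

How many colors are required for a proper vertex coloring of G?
χ(G) = 5

Clique number ω(G) = 5 (lower bound: χ ≥ ω).
The clique on [2, 3, 8, 10, 11] has size 5, forcing χ ≥ 5, and the coloring below uses 5 colors, so χ(G) = 5.
A valid 5-coloring: color 1: [2, 6]; color 2: [7, 8, 9]; color 3: [11, 13]; color 4: [3, 5]; color 5: [4, 10, 12].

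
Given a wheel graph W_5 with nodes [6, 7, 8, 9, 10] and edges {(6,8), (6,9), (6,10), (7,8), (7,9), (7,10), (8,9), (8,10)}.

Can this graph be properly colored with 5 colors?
A valid 5-coloring: color 1: [8]; color 2: [9, 10]; color 3: [6, 7].
(χ(G) = 3 ≤ 5.)

Yes, G is 5-colorable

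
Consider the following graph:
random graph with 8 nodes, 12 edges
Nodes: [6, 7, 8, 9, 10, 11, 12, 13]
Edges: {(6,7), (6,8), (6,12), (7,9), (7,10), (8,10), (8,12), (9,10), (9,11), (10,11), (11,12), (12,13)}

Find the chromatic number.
χ(G) = 3

Clique number ω(G) = 3 (lower bound: χ ≥ ω).
The clique on [9, 10, 11] has size 3, forcing χ ≥ 3, and the coloring below uses 3 colors, so χ(G) = 3.
A valid 3-coloring: color 1: [10, 12]; color 2: [6, 9, 13]; color 3: [7, 8, 11].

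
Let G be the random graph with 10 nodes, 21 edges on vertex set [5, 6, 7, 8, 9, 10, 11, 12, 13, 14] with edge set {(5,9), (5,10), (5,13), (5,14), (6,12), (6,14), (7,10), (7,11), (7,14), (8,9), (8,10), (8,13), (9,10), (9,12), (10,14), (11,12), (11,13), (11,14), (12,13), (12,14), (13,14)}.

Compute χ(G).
Clique number ω(G) = 4 (lower bound: χ ≥ ω).
The clique on [11, 12, 13, 14] has size 4, forcing χ ≥ 4, and the coloring below uses 4 colors, so χ(G) = 4.
A valid 4-coloring: color 1: [9, 14]; color 2: [6, 10, 13]; color 3: [5, 7, 8, 12]; color 4: [11].

χ(G) = 4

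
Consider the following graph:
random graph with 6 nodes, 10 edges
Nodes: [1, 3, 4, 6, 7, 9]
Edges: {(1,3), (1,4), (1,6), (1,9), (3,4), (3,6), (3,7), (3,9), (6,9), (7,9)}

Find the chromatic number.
Clique number ω(G) = 4 (lower bound: χ ≥ ω).
The clique on [1, 3, 6, 9] has size 4, forcing χ ≥ 4, and the coloring below uses 4 colors, so χ(G) = 4.
A valid 4-coloring: color 1: [3]; color 2: [4, 9]; color 3: [1, 7]; color 4: [6].

χ(G) = 4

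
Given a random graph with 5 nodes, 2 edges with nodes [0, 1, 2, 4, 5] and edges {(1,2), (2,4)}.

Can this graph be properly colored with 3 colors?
A valid 3-coloring: color 1: [0, 2, 5]; color 2: [1, 4].
(χ(G) = 2 ≤ 3.)

Yes, G is 3-colorable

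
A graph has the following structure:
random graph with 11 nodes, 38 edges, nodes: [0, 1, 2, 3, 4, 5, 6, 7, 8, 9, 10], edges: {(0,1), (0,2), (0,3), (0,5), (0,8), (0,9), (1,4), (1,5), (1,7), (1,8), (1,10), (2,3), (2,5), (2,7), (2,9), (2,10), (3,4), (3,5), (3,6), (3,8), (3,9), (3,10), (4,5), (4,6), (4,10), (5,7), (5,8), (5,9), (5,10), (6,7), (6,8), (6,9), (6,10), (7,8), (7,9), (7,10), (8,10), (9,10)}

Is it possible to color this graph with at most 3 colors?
No, G is not 3-colorable

The clique on vertices [0, 2, 3, 5, 9] has size 5 > 3, so it alone needs 5 colors.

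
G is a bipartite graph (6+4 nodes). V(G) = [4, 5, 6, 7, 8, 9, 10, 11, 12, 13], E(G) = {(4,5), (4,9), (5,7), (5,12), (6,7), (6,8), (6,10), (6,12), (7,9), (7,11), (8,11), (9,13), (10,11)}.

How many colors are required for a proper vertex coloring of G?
Clique number ω(G) = 2 (lower bound: χ ≥ ω).
The graph is bipartite (no odd cycle), so 2 colors suffice: χ(G) = 2.
A valid 2-coloring: color 1: [4, 7, 8, 10, 12, 13]; color 2: [5, 6, 9, 11].

χ(G) = 2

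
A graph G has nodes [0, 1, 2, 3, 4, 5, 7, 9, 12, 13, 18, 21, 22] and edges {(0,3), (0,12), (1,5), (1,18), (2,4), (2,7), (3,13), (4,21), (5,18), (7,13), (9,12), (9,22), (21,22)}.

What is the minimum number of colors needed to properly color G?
χ(G) = 3

Clique number ω(G) = 3 (lower bound: χ ≥ ω).
The clique on [1, 5, 18] has size 3, forcing χ ≥ 3, and the coloring below uses 3 colors, so χ(G) = 3.
A valid 3-coloring: color 1: [0, 2, 5, 9, 13, 21]; color 2: [3, 4, 7, 12, 18, 22]; color 3: [1].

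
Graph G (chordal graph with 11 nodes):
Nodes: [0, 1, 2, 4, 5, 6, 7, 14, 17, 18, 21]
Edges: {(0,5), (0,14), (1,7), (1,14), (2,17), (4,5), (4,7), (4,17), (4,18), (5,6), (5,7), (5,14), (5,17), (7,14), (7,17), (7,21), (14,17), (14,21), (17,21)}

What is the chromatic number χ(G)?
χ(G) = 4

Clique number ω(G) = 4 (lower bound: χ ≥ ω).
The clique on [4, 5, 7, 17] has size 4, forcing χ ≥ 4, and the coloring below uses 4 colors, so χ(G) = 4.
A valid 4-coloring: color 1: [0, 2, 6, 7, 18]; color 2: [1, 17]; color 3: [5, 21]; color 4: [4, 14].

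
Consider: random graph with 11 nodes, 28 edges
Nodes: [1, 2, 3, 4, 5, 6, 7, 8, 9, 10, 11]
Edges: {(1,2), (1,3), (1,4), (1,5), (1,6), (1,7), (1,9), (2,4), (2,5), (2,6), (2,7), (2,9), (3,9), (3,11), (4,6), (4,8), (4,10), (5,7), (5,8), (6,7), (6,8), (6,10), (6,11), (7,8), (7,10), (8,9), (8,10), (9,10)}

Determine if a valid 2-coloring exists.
No, G is not 2-colorable

The clique on vertices [4, 6, 8, 10] has size 4 > 2, so it alone needs 4 colors.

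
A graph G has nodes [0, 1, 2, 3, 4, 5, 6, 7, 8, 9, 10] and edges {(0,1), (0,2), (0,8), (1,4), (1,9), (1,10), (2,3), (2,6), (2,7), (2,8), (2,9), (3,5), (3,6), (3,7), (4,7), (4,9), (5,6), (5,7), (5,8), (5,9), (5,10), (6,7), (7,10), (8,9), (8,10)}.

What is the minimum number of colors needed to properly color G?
Clique number ω(G) = 4 (lower bound: χ ≥ ω).
The clique on [2, 3, 6, 7] has size 4, forcing χ ≥ 4, and the coloring below uses 4 colors, so χ(G) = 4.
A valid 4-coloring: color 1: [1, 7, 8]; color 2: [2, 4, 5]; color 3: [0, 6, 9, 10]; color 4: [3].

χ(G) = 4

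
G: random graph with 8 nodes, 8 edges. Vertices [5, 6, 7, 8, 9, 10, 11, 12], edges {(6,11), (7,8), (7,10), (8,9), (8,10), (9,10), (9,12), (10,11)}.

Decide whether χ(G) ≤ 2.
The clique on vertices [8, 9, 10] has size 3 > 2, so it alone needs 3 colors.

No, G is not 2-colorable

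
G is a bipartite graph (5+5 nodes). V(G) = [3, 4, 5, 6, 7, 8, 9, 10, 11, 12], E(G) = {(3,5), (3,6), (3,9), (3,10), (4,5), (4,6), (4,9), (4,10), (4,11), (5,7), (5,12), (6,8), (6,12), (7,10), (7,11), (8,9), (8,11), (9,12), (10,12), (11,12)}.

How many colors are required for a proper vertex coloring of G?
χ(G) = 2

Clique number ω(G) = 2 (lower bound: χ ≥ ω).
The graph is bipartite (no odd cycle), so 2 colors suffice: χ(G) = 2.
A valid 2-coloring: color 1: [3, 4, 7, 8, 12]; color 2: [5, 6, 9, 10, 11].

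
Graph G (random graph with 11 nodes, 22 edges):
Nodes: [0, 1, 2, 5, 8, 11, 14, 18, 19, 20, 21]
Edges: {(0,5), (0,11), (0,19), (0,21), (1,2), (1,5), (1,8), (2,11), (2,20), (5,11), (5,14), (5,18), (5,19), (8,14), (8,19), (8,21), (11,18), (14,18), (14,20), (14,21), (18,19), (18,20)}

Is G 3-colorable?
A valid 3-coloring: color 1: [5, 20, 21]; color 2: [0, 2, 8, 18]; color 3: [1, 11, 14, 19].
(χ(G) = 3 ≤ 3.)

Yes, G is 3-colorable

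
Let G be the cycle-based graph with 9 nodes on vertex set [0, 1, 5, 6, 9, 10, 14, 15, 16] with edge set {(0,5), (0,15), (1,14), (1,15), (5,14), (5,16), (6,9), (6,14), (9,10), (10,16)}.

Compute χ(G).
Clique number ω(G) = 2 (lower bound: χ ≥ ω).
Odd cycle [1, 14, 5, 0, 15] needs 3 colors (χ ≥ 3).
The coloring below uses 3 colors, so χ(G) = 3.
A valid 3-coloring: color 1: [0, 9, 14, 16]; color 2: [5, 6, 10, 15]; color 3: [1].

χ(G) = 3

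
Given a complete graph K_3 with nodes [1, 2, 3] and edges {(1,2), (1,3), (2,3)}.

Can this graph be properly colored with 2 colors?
No, G is not 2-colorable

The clique on vertices [1, 2, 3] has size 3 > 2, so it alone needs 3 colors.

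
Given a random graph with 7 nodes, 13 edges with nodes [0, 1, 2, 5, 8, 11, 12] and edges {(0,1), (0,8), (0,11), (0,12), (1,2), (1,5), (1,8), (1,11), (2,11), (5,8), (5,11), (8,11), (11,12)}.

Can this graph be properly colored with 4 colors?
A valid 4-coloring: color 1: [11]; color 2: [1, 12]; color 3: [2, 8]; color 4: [0, 5].
(χ(G) = 4 ≤ 4.)

Yes, G is 4-colorable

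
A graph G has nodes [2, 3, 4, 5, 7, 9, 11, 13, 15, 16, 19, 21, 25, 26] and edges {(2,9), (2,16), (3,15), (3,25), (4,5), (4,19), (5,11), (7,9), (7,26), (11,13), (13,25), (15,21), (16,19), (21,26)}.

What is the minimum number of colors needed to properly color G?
χ(G) = 2

Clique number ω(G) = 2 (lower bound: χ ≥ ω).
The graph is bipartite (no odd cycle), so 2 colors suffice: χ(G) = 2.
A valid 2-coloring: color 1: [4, 9, 11, 15, 16, 25, 26]; color 2: [2, 3, 5, 7, 13, 19, 21].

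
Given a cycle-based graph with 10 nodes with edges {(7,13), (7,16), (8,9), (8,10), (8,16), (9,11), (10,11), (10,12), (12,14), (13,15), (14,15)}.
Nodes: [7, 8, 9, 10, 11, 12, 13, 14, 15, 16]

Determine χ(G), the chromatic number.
χ(G) = 2

Clique number ω(G) = 2 (lower bound: χ ≥ ω).
The graph is bipartite (no odd cycle), so 2 colors suffice: χ(G) = 2.
A valid 2-coloring: color 1: [7, 8, 11, 12, 15]; color 2: [9, 10, 13, 14, 16].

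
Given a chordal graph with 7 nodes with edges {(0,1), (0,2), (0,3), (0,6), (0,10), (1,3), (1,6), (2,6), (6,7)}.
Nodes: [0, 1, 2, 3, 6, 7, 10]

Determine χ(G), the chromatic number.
Clique number ω(G) = 3 (lower bound: χ ≥ ω).
The clique on [0, 1, 3] has size 3, forcing χ ≥ 3, and the coloring below uses 3 colors, so χ(G) = 3.
A valid 3-coloring: color 1: [0, 7]; color 2: [3, 6, 10]; color 3: [1, 2].

χ(G) = 3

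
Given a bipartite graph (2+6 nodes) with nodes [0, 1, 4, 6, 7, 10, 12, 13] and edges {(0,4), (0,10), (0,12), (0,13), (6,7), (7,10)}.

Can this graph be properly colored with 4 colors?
Yes, G is 4-colorable

A valid 4-coloring: color 1: [0, 1, 7]; color 2: [4, 6, 10, 12, 13].
(χ(G) = 2 ≤ 4.)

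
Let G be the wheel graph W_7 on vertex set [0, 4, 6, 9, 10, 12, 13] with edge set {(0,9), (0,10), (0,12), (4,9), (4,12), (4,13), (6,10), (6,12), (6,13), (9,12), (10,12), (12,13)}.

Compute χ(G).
χ(G) = 3

Clique number ω(G) = 3 (lower bound: χ ≥ ω).
The clique on [0, 9, 12] has size 3, forcing χ ≥ 3, and the coloring below uses 3 colors, so χ(G) = 3.
A valid 3-coloring: color 1: [12]; color 2: [9, 10, 13]; color 3: [0, 4, 6].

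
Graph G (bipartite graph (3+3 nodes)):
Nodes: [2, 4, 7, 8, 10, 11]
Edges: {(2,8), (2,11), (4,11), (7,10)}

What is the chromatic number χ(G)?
Clique number ω(G) = 2 (lower bound: χ ≥ ω).
The graph is bipartite (no odd cycle), so 2 colors suffice: χ(G) = 2.
A valid 2-coloring: color 1: [2, 4, 7]; color 2: [8, 10, 11].

χ(G) = 2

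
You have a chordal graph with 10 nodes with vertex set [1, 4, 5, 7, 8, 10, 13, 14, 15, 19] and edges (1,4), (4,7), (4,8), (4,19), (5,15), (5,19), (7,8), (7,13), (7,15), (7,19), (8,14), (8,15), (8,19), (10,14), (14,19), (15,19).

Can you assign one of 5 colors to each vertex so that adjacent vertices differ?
Yes, G is 5-colorable

A valid 5-coloring: color 1: [1, 10, 13, 19]; color 2: [5, 7, 14]; color 3: [8]; color 4: [4, 15].
(χ(G) = 4 ≤ 5.)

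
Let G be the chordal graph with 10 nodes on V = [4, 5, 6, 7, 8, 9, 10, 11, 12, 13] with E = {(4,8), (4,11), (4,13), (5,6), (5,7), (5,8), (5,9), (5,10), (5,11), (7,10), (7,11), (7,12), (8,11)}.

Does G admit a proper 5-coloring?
Yes, G is 5-colorable

A valid 5-coloring: color 1: [4, 5, 12]; color 2: [6, 9, 10, 11, 13]; color 3: [7, 8].
(χ(G) = 3 ≤ 5.)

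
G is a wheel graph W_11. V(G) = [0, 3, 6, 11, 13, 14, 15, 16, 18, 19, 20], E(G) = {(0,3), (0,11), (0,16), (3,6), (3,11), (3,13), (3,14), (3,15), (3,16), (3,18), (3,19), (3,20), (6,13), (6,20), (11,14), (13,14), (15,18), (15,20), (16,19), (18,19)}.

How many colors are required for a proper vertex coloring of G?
Clique number ω(G) = 3 (lower bound: χ ≥ ω).
The clique on [0, 3, 16] has size 3, forcing χ ≥ 3, and the coloring below uses 3 colors, so χ(G) = 3.
A valid 3-coloring: color 1: [3]; color 2: [0, 6, 14, 15, 19]; color 3: [11, 13, 16, 18, 20].

χ(G) = 3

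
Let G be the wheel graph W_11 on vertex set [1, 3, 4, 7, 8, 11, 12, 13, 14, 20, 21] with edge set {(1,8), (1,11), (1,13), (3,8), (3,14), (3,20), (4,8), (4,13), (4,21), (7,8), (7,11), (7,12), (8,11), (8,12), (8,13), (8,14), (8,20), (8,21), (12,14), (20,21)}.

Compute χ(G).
χ(G) = 3

Clique number ω(G) = 3 (lower bound: χ ≥ ω).
The clique on [1, 8, 11] has size 3, forcing χ ≥ 3, and the coloring below uses 3 colors, so χ(G) = 3.
A valid 3-coloring: color 1: [8]; color 2: [3, 11, 12, 13, 21]; color 3: [1, 4, 7, 14, 20].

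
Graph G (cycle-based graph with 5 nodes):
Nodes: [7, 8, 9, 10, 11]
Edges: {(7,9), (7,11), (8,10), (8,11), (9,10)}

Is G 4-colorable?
Yes, G is 4-colorable

A valid 4-coloring: color 1: [10, 11]; color 2: [8, 9]; color 3: [7].
(χ(G) = 3 ≤ 4.)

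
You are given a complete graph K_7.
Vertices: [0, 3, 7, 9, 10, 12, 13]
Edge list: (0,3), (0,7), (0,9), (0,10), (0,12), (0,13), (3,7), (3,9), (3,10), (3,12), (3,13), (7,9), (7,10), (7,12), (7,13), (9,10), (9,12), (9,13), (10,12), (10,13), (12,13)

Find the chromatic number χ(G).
χ(G) = 7

Clique number ω(G) = 7 (lower bound: χ ≥ ω).
The clique on [0, 3, 7, 9, 10, 12, 13] has size 7, forcing χ ≥ 7, and the coloring below uses 7 colors, so χ(G) = 7.
A valid 7-coloring: color 1: [13]; color 2: [0]; color 3: [10]; color 4: [7]; color 5: [3]; color 6: [12]; color 7: [9].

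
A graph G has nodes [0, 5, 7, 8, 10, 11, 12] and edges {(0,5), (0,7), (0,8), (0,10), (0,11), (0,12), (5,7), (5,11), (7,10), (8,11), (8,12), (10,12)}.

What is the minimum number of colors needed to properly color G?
Clique number ω(G) = 3 (lower bound: χ ≥ ω).
The clique on [0, 8, 11] has size 3, forcing χ ≥ 3, and the coloring below uses 3 colors, so χ(G) = 3.
A valid 3-coloring: color 1: [0]; color 2: [7, 11, 12]; color 3: [5, 8, 10].

χ(G) = 3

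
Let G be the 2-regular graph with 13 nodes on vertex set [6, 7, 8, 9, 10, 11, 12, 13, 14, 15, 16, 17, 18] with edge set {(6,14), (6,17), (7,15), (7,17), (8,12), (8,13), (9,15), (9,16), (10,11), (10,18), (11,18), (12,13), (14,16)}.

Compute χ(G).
χ(G) = 3

Clique number ω(G) = 3 (lower bound: χ ≥ ω).
The clique on [8, 12, 13] has size 3, forcing χ ≥ 3, and the coloring below uses 3 colors, so χ(G) = 3.
A valid 3-coloring: color 1: [8, 11, 15, 16, 17]; color 2: [6, 7, 9, 12, 18]; color 3: [10, 13, 14].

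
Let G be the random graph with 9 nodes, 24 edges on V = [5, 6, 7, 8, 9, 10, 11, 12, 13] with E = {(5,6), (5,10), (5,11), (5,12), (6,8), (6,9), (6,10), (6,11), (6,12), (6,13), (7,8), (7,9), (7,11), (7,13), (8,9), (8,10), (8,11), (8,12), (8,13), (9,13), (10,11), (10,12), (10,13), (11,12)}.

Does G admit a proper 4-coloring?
No, G is not 4-colorable

The clique on vertices [6, 8, 10, 11, 12] has size 5 > 4, so it alone needs 5 colors.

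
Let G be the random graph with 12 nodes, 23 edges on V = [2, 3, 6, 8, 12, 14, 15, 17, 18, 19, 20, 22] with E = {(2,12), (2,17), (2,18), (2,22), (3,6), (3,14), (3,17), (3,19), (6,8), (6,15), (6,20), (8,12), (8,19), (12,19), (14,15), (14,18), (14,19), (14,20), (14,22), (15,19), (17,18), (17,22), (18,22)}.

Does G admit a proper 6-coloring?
Yes, G is 6-colorable

A valid 6-coloring: color 1: [6, 12, 14, 17]; color 2: [19, 20, 22]; color 3: [2, 3, 8, 15]; color 4: [18].
(χ(G) = 4 ≤ 6.)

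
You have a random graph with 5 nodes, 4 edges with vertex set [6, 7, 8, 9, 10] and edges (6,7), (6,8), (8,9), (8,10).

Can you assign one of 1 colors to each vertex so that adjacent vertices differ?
No, G is not 1-colorable

Edge (8,9) forces its endpoints to differ, so 1 color is not enough.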